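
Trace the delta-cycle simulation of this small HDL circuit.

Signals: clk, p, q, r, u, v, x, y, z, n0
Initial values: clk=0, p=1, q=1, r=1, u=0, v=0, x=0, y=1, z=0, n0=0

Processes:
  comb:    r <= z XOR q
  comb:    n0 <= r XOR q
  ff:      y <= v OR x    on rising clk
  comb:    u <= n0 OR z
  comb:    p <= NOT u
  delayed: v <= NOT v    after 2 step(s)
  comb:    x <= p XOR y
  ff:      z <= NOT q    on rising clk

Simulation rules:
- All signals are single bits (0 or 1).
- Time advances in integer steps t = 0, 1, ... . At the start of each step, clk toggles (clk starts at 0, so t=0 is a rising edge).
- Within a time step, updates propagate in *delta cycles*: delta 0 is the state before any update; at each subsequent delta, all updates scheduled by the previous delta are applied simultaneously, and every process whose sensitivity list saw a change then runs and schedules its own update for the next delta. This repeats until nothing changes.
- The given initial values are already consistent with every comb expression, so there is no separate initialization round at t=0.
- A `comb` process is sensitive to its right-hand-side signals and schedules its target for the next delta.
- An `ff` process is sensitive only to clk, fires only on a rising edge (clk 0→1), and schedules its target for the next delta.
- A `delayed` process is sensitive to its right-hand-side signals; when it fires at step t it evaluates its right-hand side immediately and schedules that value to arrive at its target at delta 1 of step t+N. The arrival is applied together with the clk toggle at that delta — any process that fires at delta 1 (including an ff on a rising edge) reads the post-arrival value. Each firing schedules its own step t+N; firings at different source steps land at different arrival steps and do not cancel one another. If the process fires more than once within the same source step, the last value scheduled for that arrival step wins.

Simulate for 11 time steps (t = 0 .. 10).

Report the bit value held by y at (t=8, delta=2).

0

t=0 Δ0: clk=0 u=0 n0=0 y=1 v=0 q=1 z=0 r=1 p=1 x=0
  Δ1: clk:0→1
  Δ2: y:1→0
  Δ3: x:0→1
  (3Δ to stable)
t=1 Δ0: clk=1 u=0 n0=0 y=0 v=0 q=1 z=0 r=1 p=1 x=1
  Δ1: clk:1→0
  (1Δ to stable)
t=2 Δ0: clk=0 u=0 n0=0 y=0 v=0 q=1 z=0 r=1 p=1 x=1
  Δ1: clk:0→1
  Δ2: y:0→1
  Δ3: x:1→0
  (3Δ to stable)
t=3 Δ0: clk=1 u=0 n0=0 y=1 v=0 q=1 z=0 r=1 p=1 x=0
  Δ1: clk:1→0
  (1Δ to stable)
t=4 Δ0: clk=0 u=0 n0=0 y=1 v=0 q=1 z=0 r=1 p=1 x=0
  Δ1: clk:0→1
  Δ2: y:1→0
  Δ3: x:0→1
  (3Δ to stable)
t=5 Δ0: clk=1 u=0 n0=0 y=0 v=0 q=1 z=0 r=1 p=1 x=1
  Δ1: clk:1→0
  (1Δ to stable)
t=6 Δ0: clk=0 u=0 n0=0 y=0 v=0 q=1 z=0 r=1 p=1 x=1
  Δ1: clk:0→1
  Δ2: y:0→1
  Δ3: x:1→0
  (3Δ to stable)
t=7 Δ0: clk=1 u=0 n0=0 y=1 v=0 q=1 z=0 r=1 p=1 x=0
  Δ1: clk:1→0
  (1Δ to stable)
t=8 Δ0: clk=0 u=0 n0=0 y=1 v=0 q=1 z=0 r=1 p=1 x=0
  Δ1: clk:0→1
  Δ2: y:1→0
  Δ3: x:0→1
  (3Δ to stable)
t=9 Δ0: clk=1 u=0 n0=0 y=0 v=0 q=1 z=0 r=1 p=1 x=1
  Δ1: clk:1→0
  (1Δ to stable)
t=10 Δ0: clk=0 u=0 n0=0 y=0 v=0 q=1 z=0 r=1 p=1 x=1
  Δ1: clk:0→1
  Δ2: y:0→1
  Δ3: x:1→0
  (3Δ to stable)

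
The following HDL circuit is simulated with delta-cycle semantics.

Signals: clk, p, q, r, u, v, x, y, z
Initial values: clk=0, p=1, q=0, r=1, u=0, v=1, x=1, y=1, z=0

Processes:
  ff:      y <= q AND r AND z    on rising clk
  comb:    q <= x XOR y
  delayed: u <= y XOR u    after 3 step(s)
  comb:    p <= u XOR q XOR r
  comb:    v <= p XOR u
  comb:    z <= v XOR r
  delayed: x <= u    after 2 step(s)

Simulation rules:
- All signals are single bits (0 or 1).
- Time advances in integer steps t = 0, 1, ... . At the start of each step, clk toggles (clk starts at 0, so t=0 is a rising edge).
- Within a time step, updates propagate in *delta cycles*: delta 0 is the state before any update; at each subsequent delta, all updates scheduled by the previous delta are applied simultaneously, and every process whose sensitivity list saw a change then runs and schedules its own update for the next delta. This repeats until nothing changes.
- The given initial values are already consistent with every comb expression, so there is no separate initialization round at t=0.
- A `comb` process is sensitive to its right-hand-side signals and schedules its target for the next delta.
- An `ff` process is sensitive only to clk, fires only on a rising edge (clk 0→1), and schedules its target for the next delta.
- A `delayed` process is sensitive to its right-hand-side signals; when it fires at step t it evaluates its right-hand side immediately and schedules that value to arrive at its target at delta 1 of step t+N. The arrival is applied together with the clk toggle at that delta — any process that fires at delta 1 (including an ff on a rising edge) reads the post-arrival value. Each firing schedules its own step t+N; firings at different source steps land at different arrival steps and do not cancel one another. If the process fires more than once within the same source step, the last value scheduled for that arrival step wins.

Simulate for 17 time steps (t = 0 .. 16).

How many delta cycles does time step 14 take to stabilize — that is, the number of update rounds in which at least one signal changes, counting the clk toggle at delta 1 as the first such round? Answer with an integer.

6

t0.Δ0 y=1 u=0 clk=0 r=1 v=1 p=1 q=0 x=1 z=0
t0.Δ1 y=1 u=0 clk=1 r=1 v=1 p=1 q=0 x=1 z=0
t0.Δ2 y=0 u=0 clk=1 r=1 v=1 p=1 q=0 x=1 z=0
t0.Δ3 y=0 u=0 clk=1 r=1 v=1 p=1 q=1 x=1 z=0
t0.Δ4 y=0 u=0 clk=1 r=1 v=1 p=0 q=1 x=1 z=0
t0.Δ5 y=0 u=0 clk=1 r=1 v=0 p=0 q=1 x=1 z=0
t0.Δ6 y=0 u=0 clk=1 r=1 v=0 p=0 q=1 x=1 z=1
t1.Δ0 y=0 u=0 clk=1 r=1 v=0 p=0 q=1 x=1 z=1
t1.Δ1 y=0 u=0 clk=0 r=1 v=0 p=0 q=1 x=1 z=1
t2.Δ0 y=0 u=0 clk=0 r=1 v=0 p=0 q=1 x=1 z=1
t2.Δ1 y=0 u=0 clk=1 r=1 v=0 p=0 q=1 x=1 z=1
t2.Δ2 y=1 u=0 clk=1 r=1 v=0 p=0 q=1 x=1 z=1
t2.Δ3 y=1 u=0 clk=1 r=1 v=0 p=0 q=0 x=1 z=1
t2.Δ4 y=1 u=0 clk=1 r=1 v=0 p=1 q=0 x=1 z=1
t2.Δ5 y=1 u=0 clk=1 r=1 v=1 p=1 q=0 x=1 z=1
t2.Δ6 y=1 u=0 clk=1 r=1 v=1 p=1 q=0 x=1 z=0
t3.Δ0 y=1 u=0 clk=1 r=1 v=1 p=1 q=0 x=1 z=0
t3.Δ1 y=1 u=0 clk=0 r=1 v=1 p=1 q=0 x=1 z=0
t4.Δ0 y=1 u=0 clk=0 r=1 v=1 p=1 q=0 x=1 z=0
t4.Δ1 y=1 u=0 clk=1 r=1 v=1 p=1 q=0 x=1 z=0
t4.Δ2 y=0 u=0 clk=1 r=1 v=1 p=1 q=0 x=1 z=0
t4.Δ3 y=0 u=0 clk=1 r=1 v=1 p=1 q=1 x=1 z=0
t4.Δ4 y=0 u=0 clk=1 r=1 v=1 p=0 q=1 x=1 z=0
t4.Δ5 y=0 u=0 clk=1 r=1 v=0 p=0 q=1 x=1 z=0
t4.Δ6 y=0 u=0 clk=1 r=1 v=0 p=0 q=1 x=1 z=1
t5.Δ0 y=0 u=0 clk=1 r=1 v=0 p=0 q=1 x=1 z=1
t5.Δ1 y=0 u=1 clk=0 r=1 v=0 p=0 q=1 x=1 z=1
t5.Δ2 y=0 u=1 clk=0 r=1 v=1 p=1 q=1 x=1 z=1
t5.Δ3 y=0 u=1 clk=0 r=1 v=0 p=1 q=1 x=1 z=0
t5.Δ4 y=0 u=1 clk=0 r=1 v=0 p=1 q=1 x=1 z=1
t6.Δ0 y=0 u=1 clk=0 r=1 v=0 p=1 q=1 x=1 z=1
t6.Δ1 y=0 u=1 clk=1 r=1 v=0 p=1 q=1 x=1 z=1
t6.Δ2 y=1 u=1 clk=1 r=1 v=0 p=1 q=1 x=1 z=1
t6.Δ3 y=1 u=1 clk=1 r=1 v=0 p=1 q=0 x=1 z=1
t6.Δ4 y=1 u=1 clk=1 r=1 v=0 p=0 q=0 x=1 z=1
t6.Δ5 y=1 u=1 clk=1 r=1 v=1 p=0 q=0 x=1 z=1
t6.Δ6 y=1 u=1 clk=1 r=1 v=1 p=0 q=0 x=1 z=0
t7.Δ0 y=1 u=1 clk=1 r=1 v=1 p=0 q=0 x=1 z=0
t7.Δ1 y=1 u=0 clk=0 r=1 v=1 p=0 q=0 x=1 z=0
t7.Δ2 y=1 u=0 clk=0 r=1 v=0 p=1 q=0 x=1 z=0
t7.Δ3 y=1 u=0 clk=0 r=1 v=1 p=1 q=0 x=1 z=1
t7.Δ4 y=1 u=0 clk=0 r=1 v=1 p=1 q=0 x=1 z=0
t8.Δ0 y=1 u=0 clk=0 r=1 v=1 p=1 q=0 x=1 z=0
t8.Δ1 y=1 u=1 clk=1 r=1 v=1 p=1 q=0 x=1 z=0
t8.Δ2 y=0 u=1 clk=1 r=1 v=0 p=0 q=0 x=1 z=0
t8.Δ3 y=0 u=1 clk=1 r=1 v=1 p=0 q=1 x=1 z=1
t8.Δ4 y=0 u=1 clk=1 r=1 v=1 p=1 q=1 x=1 z=0
t8.Δ5 y=0 u=1 clk=1 r=1 v=0 p=1 q=1 x=1 z=0
t8.Δ6 y=0 u=1 clk=1 r=1 v=0 p=1 q=1 x=1 z=1
t9.Δ0 y=0 u=1 clk=1 r=1 v=0 p=1 q=1 x=1 z=1
t9.Δ1 y=0 u=0 clk=0 r=1 v=0 p=1 q=1 x=0 z=1
t9.Δ2 y=0 u=0 clk=0 r=1 v=1 p=0 q=0 x=0 z=1
t9.Δ3 y=0 u=0 clk=0 r=1 v=0 p=1 q=0 x=0 z=0
t9.Δ4 y=0 u=0 clk=0 r=1 v=1 p=1 q=0 x=0 z=1
t9.Δ5 y=0 u=0 clk=0 r=1 v=1 p=1 q=0 x=0 z=0
t10.Δ0 y=0 u=0 clk=0 r=1 v=1 p=1 q=0 x=0 z=0
t10.Δ1 y=0 u=1 clk=1 r=1 v=1 p=1 q=0 x=1 z=0
t10.Δ2 y=0 u=1 clk=1 r=1 v=0 p=0 q=1 x=1 z=0
t10.Δ3 y=0 u=1 clk=1 r=1 v=1 p=1 q=1 x=1 z=1
t10.Δ4 y=0 u=1 clk=1 r=1 v=0 p=1 q=1 x=1 z=0
t10.Δ5 y=0 u=1 clk=1 r=1 v=0 p=1 q=1 x=1 z=1
t11.Δ0 y=0 u=1 clk=1 r=1 v=0 p=1 q=1 x=1 z=1
t11.Δ1 y=0 u=1 clk=0 r=1 v=0 p=1 q=1 x=0 z=1
t11.Δ2 y=0 u=1 clk=0 r=1 v=0 p=1 q=0 x=0 z=1
t11.Δ3 y=0 u=1 clk=0 r=1 v=0 p=0 q=0 x=0 z=1
t11.Δ4 y=0 u=1 clk=0 r=1 v=1 p=0 q=0 x=0 z=1
t11.Δ5 y=0 u=1 clk=0 r=1 v=1 p=0 q=0 x=0 z=0
t12.Δ0 y=0 u=1 clk=0 r=1 v=1 p=0 q=0 x=0 z=0
t12.Δ1 y=0 u=0 clk=1 r=1 v=1 p=0 q=0 x=1 z=0
t12.Δ2 y=0 u=0 clk=1 r=1 v=0 p=1 q=1 x=1 z=0
t12.Δ3 y=0 u=0 clk=1 r=1 v=1 p=0 q=1 x=1 z=1
t12.Δ4 y=0 u=0 clk=1 r=1 v=0 p=0 q=1 x=1 z=0
t12.Δ5 y=0 u=0 clk=1 r=1 v=0 p=0 q=1 x=1 z=1
t13.Δ0 y=0 u=0 clk=1 r=1 v=0 p=0 q=1 x=1 z=1
t13.Δ1 y=0 u=1 clk=0 r=1 v=0 p=0 q=1 x=1 z=1
t13.Δ2 y=0 u=1 clk=0 r=1 v=1 p=1 q=1 x=1 z=1
t13.Δ3 y=0 u=1 clk=0 r=1 v=0 p=1 q=1 x=1 z=0
t13.Δ4 y=0 u=1 clk=0 r=1 v=0 p=1 q=1 x=1 z=1
t14.Δ0 y=0 u=1 clk=0 r=1 v=0 p=1 q=1 x=1 z=1
t14.Δ1 y=0 u=1 clk=1 r=1 v=0 p=1 q=1 x=0 z=1
t14.Δ2 y=1 u=1 clk=1 r=1 v=0 p=1 q=0 x=0 z=1
t14.Δ3 y=1 u=1 clk=1 r=1 v=0 p=0 q=1 x=0 z=1
t14.Δ4 y=1 u=1 clk=1 r=1 v=1 p=1 q=1 x=0 z=1
t14.Δ5 y=1 u=1 clk=1 r=1 v=0 p=1 q=1 x=0 z=0
t14.Δ6 y=1 u=1 clk=1 r=1 v=0 p=1 q=1 x=0 z=1
t15.Δ0 y=1 u=1 clk=1 r=1 v=0 p=1 q=1 x=0 z=1
t15.Δ1 y=1 u=0 clk=0 r=1 v=0 p=1 q=1 x=1 z=1
t15.Δ2 y=1 u=0 clk=0 r=1 v=1 p=0 q=0 x=1 z=1
t15.Δ3 y=1 u=0 clk=0 r=1 v=0 p=1 q=0 x=1 z=0
t15.Δ4 y=1 u=0 clk=0 r=1 v=1 p=1 q=0 x=1 z=1
t15.Δ5 y=1 u=0 clk=0 r=1 v=1 p=1 q=0 x=1 z=0
t16.Δ0 y=1 u=0 clk=0 r=1 v=1 p=1 q=0 x=1 z=0
t16.Δ1 y=1 u=1 clk=1 r=1 v=1 p=1 q=0 x=1 z=0
t16.Δ2 y=0 u=1 clk=1 r=1 v=0 p=0 q=0 x=1 z=0
t16.Δ3 y=0 u=1 clk=1 r=1 v=1 p=0 q=1 x=1 z=1
t16.Δ4 y=0 u=1 clk=1 r=1 v=1 p=1 q=1 x=1 z=0
t16.Δ5 y=0 u=1 clk=1 r=1 v=0 p=1 q=1 x=1 z=0
t16.Δ6 y=0 u=1 clk=1 r=1 v=0 p=1 q=1 x=1 z=1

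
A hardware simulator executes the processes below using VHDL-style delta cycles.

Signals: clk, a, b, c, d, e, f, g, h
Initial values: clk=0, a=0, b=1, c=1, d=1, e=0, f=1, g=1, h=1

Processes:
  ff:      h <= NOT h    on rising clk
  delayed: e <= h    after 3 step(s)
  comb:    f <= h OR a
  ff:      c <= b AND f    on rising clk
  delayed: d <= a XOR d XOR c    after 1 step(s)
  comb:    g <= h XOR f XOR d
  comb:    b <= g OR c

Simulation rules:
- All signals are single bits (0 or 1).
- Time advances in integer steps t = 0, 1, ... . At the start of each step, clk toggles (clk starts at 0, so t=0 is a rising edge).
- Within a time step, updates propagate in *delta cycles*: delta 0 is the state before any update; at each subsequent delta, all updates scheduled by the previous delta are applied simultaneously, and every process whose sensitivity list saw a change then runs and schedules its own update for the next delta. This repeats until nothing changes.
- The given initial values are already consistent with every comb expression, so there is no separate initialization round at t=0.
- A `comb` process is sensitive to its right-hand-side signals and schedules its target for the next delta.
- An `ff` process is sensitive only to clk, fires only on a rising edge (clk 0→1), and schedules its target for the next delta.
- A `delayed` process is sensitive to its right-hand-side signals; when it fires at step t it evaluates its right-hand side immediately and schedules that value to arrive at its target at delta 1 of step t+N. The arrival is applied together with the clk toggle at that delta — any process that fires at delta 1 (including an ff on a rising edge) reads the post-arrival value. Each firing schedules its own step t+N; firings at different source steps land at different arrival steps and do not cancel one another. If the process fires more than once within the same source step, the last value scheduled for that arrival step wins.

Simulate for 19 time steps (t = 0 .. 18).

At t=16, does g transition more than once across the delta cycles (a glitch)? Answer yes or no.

yes

[bits: clk,c,b,h,d,f,a,e,g]
t=0: Δ0=011111001 Δ1=111111001 Δ2=111011001 Δ3=111010000 Δ4=111010001 | 4Δ
t=1: Δ0=111010001 Δ1=011010001 | 1Δ
t=2: Δ0=011010001 Δ1=111010001 Δ2=101110001 Δ3=101111000 Δ4=100111001 Δ5=101111001 | 5Δ
t=3: Δ0=101111001 Δ1=001111001 | 1Δ
t=4: Δ0=001111001 Δ1=101111001 Δ2=111011001 Δ3=111010000 Δ4=111010001 | 4Δ
t=5: Δ0=111010001 Δ1=011000011 Δ2=011000010 | 2Δ
t=6: Δ0=011000010 Δ1=111010010 Δ2=101110011 Δ3=101111010 Δ4=100111011 Δ5=101111011 | 5Δ
t=7: Δ0=101111011 Δ1=001111001 | 1Δ
t=8: Δ0=001111001 Δ1=101111001 Δ2=111011001 Δ3=111010000 Δ4=111010001 | 4Δ
t=9: Δ0=111010001 Δ1=011000011 Δ2=011000010 | 2Δ
t=10: Δ0=011000010 Δ1=111010010 Δ2=101110011 Δ3=101111010 Δ4=100111011 Δ5=101111011 | 5Δ
t=11: Δ0=101111011 Δ1=001111001 | 1Δ
t=12: Δ0=001111001 Δ1=101111001 Δ2=111011001 Δ3=111010000 Δ4=111010001 | 4Δ
t=13: Δ0=111010001 Δ1=011000011 Δ2=011000010 | 2Δ
t=14: Δ0=011000010 Δ1=111010010 Δ2=101110011 Δ3=101111010 Δ4=100111011 Δ5=101111011 | 5Δ
t=15: Δ0=101111011 Δ1=001111001 | 1Δ
t=16: Δ0=001111001 Δ1=101111001 Δ2=111011001 Δ3=111010000 Δ4=111010001 | 4Δ
t=17: Δ0=111010001 Δ1=011000011 Δ2=011000010 | 2Δ
t=18: Δ0=011000010 Δ1=111010010 Δ2=101110011 Δ3=101111010 Δ4=100111011 Δ5=101111011 | 5Δ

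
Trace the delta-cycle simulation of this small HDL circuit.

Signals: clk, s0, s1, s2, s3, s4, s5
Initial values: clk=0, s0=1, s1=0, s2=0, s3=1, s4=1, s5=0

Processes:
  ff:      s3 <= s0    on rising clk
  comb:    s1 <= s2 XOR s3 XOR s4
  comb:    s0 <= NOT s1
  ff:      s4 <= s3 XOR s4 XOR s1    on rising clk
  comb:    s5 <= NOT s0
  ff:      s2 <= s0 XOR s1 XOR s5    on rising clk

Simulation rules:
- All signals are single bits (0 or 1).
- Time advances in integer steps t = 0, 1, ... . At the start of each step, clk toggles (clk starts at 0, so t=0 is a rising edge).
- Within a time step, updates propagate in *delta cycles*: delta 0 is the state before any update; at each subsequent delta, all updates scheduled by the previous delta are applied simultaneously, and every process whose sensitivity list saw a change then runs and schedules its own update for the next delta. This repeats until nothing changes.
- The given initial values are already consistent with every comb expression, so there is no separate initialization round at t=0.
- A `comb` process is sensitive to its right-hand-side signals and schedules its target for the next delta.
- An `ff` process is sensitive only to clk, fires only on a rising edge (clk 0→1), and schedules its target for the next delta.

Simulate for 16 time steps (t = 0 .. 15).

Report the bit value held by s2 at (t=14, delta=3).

0

t=0 Δ0: s5=0 s1=0 clk=0 s3=1 s4=1 s0=1 s2=0
  Δ1: clk:0→1
  Δ2: s4:1→0, s2:0→1
  (2Δ to stable)
t=1 Δ0: s5=0 s1=0 clk=1 s3=1 s4=0 s0=1 s2=1
  Δ1: clk:1→0
  (1Δ to stable)
t=2 Δ0: s5=0 s1=0 clk=0 s3=1 s4=0 s0=1 s2=1
  Δ1: clk:0→1
  Δ2: s4:0→1
  Δ3: s1:0→1
  Δ4: s0:1→0
  Δ5: s5:0→1
  (5Δ to stable)
t=3 Δ0: s5=1 s1=1 clk=1 s3=1 s4=1 s0=0 s2=1
  Δ1: clk:1→0
  (1Δ to stable)
t=4 Δ0: s5=1 s1=1 clk=0 s3=1 s4=1 s0=0 s2=1
  Δ1: clk:0→1
  Δ2: s3:1→0, s2:1→0
  (2Δ to stable)
t=5 Δ0: s5=1 s1=1 clk=1 s3=0 s4=1 s0=0 s2=0
  Δ1: clk:1→0
  (1Δ to stable)
t=6 Δ0: s5=1 s1=1 clk=0 s3=0 s4=1 s0=0 s2=0
  Δ1: clk:0→1
  Δ2: s4:1→0
  Δ3: s1:1→0
  Δ4: s0:0→1
  Δ5: s5:1→0
  (5Δ to stable)
t=7 Δ0: s5=0 s1=0 clk=1 s3=0 s4=0 s0=1 s2=0
  Δ1: clk:1→0
  (1Δ to stable)
t=8 Δ0: s5=0 s1=0 clk=0 s3=0 s4=0 s0=1 s2=0
  Δ1: clk:0→1
  Δ2: s3:0→1, s2:0→1
  (2Δ to stable)
t=9 Δ0: s5=0 s1=0 clk=1 s3=1 s4=0 s0=1 s2=1
  Δ1: clk:1→0
  (1Δ to stable)
t=10 Δ0: s5=0 s1=0 clk=0 s3=1 s4=0 s0=1 s2=1
  Δ1: clk:0→1
  Δ2: s4:0→1
  Δ3: s1:0→1
  Δ4: s0:1→0
  Δ5: s5:0→1
  (5Δ to stable)
t=11 Δ0: s5=1 s1=1 clk=1 s3=1 s4=1 s0=0 s2=1
  Δ1: clk:1→0
  (1Δ to stable)
t=12 Δ0: s5=1 s1=1 clk=0 s3=1 s4=1 s0=0 s2=1
  Δ1: clk:0→1
  Δ2: s3:1→0, s2:1→0
  (2Δ to stable)
t=13 Δ0: s5=1 s1=1 clk=1 s3=0 s4=1 s0=0 s2=0
  Δ1: clk:1→0
  (1Δ to stable)
t=14 Δ0: s5=1 s1=1 clk=0 s3=0 s4=1 s0=0 s2=0
  Δ1: clk:0→1
  Δ2: s4:1→0
  Δ3: s1:1→0
  Δ4: s0:0→1
  Δ5: s5:1→0
  (5Δ to stable)
t=15 Δ0: s5=0 s1=0 clk=1 s3=0 s4=0 s0=1 s2=0
  Δ1: clk:1→0
  (1Δ to stable)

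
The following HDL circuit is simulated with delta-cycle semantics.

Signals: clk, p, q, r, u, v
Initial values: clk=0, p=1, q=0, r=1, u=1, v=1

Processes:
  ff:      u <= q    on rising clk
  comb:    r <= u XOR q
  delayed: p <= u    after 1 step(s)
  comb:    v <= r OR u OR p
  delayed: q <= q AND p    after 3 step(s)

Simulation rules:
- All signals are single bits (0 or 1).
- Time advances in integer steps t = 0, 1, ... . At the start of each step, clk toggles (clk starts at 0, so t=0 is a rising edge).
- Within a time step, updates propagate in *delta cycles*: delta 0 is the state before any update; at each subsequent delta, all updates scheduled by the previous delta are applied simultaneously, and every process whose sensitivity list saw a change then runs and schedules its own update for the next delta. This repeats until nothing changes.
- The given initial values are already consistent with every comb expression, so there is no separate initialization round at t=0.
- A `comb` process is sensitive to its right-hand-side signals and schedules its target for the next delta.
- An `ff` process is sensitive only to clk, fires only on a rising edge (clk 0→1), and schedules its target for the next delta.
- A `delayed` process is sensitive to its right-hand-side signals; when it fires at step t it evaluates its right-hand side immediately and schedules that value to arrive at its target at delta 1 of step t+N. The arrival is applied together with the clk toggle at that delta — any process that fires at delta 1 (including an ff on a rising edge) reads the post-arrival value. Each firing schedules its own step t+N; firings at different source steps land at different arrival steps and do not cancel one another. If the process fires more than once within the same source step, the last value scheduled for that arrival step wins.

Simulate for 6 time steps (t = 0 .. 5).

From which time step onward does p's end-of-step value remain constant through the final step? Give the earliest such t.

t=0 Δ0: clk=0 u=1 p=1 q=0 r=1 v=1
  Δ1: clk:0→1
  Δ2: u:1→0
  Δ3: r:1→0
  (3Δ to stable)
t=1 Δ0: clk=1 u=0 p=1 q=0 r=0 v=1
  Δ1: clk:1→0, p:1→0
  Δ2: v:1→0
  (2Δ to stable)
t=2 Δ0: clk=0 u=0 p=0 q=0 r=0 v=0
  Δ1: clk:0→1
  (1Δ to stable)
t=3 Δ0: clk=1 u=0 p=0 q=0 r=0 v=0
  Δ1: clk:1→0
  (1Δ to stable)
t=4 Δ0: clk=0 u=0 p=0 q=0 r=0 v=0
  Δ1: clk:0→1
  (1Δ to stable)
t=5 Δ0: clk=1 u=0 p=0 q=0 r=0 v=0
  Δ1: clk:1→0
  (1Δ to stable)

1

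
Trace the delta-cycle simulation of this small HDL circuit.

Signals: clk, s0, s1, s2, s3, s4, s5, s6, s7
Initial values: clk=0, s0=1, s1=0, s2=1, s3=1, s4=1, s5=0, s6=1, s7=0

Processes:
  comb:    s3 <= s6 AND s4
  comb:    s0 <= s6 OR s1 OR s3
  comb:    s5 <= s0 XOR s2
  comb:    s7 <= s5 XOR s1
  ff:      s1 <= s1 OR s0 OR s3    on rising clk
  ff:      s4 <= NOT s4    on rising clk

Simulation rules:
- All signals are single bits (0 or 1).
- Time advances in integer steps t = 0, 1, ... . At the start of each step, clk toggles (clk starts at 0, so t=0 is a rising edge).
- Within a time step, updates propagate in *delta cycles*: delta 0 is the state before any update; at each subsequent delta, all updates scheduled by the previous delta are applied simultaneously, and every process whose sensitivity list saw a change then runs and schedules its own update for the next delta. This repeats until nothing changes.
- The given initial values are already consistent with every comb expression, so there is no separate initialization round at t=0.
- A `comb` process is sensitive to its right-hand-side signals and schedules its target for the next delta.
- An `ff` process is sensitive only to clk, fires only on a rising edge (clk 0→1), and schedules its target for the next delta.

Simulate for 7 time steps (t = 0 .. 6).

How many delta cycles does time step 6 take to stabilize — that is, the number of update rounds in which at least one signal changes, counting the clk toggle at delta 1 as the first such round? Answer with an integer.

3

t=0 Δ0: clk=0 s1=0 s5=0 s2=1 s0=1 s7=0 s4=1 s3=1 s6=1
  Δ1: clk:0→1
  Δ2: s1:0→1, s4:1→0
  Δ3: s7:0→1, s3:1→0
  (3Δ to stable)
t=1 Δ0: clk=1 s1=1 s5=0 s2=1 s0=1 s7=1 s4=0 s3=0 s6=1
  Δ1: clk:1→0
  (1Δ to stable)
t=2 Δ0: clk=0 s1=1 s5=0 s2=1 s0=1 s7=1 s4=0 s3=0 s6=1
  Δ1: clk:0→1
  Δ2: s4:0→1
  Δ3: s3:0→1
  (3Δ to stable)
t=3 Δ0: clk=1 s1=1 s5=0 s2=1 s0=1 s7=1 s4=1 s3=1 s6=1
  Δ1: clk:1→0
  (1Δ to stable)
t=4 Δ0: clk=0 s1=1 s5=0 s2=1 s0=1 s7=1 s4=1 s3=1 s6=1
  Δ1: clk:0→1
  Δ2: s4:1→0
  Δ3: s3:1→0
  (3Δ to stable)
t=5 Δ0: clk=1 s1=1 s5=0 s2=1 s0=1 s7=1 s4=0 s3=0 s6=1
  Δ1: clk:1→0
  (1Δ to stable)
t=6 Δ0: clk=0 s1=1 s5=0 s2=1 s0=1 s7=1 s4=0 s3=0 s6=1
  Δ1: clk:0→1
  Δ2: s4:0→1
  Δ3: s3:0→1
  (3Δ to stable)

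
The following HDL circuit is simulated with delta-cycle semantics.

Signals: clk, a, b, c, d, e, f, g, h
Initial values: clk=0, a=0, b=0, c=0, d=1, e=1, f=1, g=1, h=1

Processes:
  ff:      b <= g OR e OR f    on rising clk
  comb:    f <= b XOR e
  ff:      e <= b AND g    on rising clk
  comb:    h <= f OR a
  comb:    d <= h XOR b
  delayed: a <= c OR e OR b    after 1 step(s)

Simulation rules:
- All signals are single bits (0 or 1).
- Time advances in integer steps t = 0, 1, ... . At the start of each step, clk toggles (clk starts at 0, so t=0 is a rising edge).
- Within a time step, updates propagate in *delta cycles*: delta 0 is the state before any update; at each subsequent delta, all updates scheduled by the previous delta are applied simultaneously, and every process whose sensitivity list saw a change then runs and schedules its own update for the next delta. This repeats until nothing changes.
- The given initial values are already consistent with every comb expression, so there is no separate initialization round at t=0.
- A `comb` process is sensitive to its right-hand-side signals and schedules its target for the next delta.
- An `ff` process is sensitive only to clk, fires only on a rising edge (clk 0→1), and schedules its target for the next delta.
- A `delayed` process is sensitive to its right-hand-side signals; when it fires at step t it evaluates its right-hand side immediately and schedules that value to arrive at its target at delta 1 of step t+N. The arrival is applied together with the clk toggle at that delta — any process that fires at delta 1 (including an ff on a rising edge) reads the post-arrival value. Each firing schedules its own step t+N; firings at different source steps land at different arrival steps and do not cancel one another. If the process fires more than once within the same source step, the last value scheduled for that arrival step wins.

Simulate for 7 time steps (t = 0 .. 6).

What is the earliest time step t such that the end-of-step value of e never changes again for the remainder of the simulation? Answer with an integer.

[bits: a,d,h,clk,f,g,b,e,c]
t=0: Δ0=011011010 Δ1=011111010 Δ2=011111100 Δ3=001111100 | 3Δ
t=1: Δ0=001111100 Δ1=101011100 | 1Δ
t=2: Δ0=101011100 Δ1=101111100 Δ2=101111110 Δ3=101101110 | 3Δ
t=3: Δ0=101101110 Δ1=101001110 | 1Δ
t=4: Δ0=101001110 Δ1=101101110 | 1Δ
t=5: Δ0=101101110 Δ1=101001110 | 1Δ
t=6: Δ0=101001110 Δ1=101101110 | 1Δ

2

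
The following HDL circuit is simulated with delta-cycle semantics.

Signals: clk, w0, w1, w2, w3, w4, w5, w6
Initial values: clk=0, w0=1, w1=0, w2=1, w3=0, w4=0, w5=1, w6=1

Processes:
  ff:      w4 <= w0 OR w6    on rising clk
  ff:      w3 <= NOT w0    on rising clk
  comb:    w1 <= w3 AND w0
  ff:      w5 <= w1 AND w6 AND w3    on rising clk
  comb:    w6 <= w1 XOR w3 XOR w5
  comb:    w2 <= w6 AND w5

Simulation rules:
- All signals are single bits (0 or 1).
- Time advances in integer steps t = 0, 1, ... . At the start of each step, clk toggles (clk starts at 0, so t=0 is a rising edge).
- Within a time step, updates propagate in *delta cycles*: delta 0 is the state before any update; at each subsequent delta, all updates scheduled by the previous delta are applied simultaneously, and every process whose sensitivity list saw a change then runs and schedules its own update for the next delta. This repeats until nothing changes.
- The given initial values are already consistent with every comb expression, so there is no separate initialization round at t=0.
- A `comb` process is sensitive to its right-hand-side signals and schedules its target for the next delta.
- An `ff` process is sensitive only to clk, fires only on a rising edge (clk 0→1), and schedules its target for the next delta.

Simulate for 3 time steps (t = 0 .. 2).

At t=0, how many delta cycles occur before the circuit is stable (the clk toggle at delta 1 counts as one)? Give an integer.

t0.Δ0 w3=0 w5=1 w4=0 clk=0 w0=1 w6=1 w1=0 w2=1
t0.Δ1 w3=0 w5=1 w4=0 clk=1 w0=1 w6=1 w1=0 w2=1
t0.Δ2 w3=0 w5=0 w4=1 clk=1 w0=1 w6=1 w1=0 w2=1
t0.Δ3 w3=0 w5=0 w4=1 clk=1 w0=1 w6=0 w1=0 w2=0
t1.Δ0 w3=0 w5=0 w4=1 clk=1 w0=1 w6=0 w1=0 w2=0
t1.Δ1 w3=0 w5=0 w4=1 clk=0 w0=1 w6=0 w1=0 w2=0
t2.Δ0 w3=0 w5=0 w4=1 clk=0 w0=1 w6=0 w1=0 w2=0
t2.Δ1 w3=0 w5=0 w4=1 clk=1 w0=1 w6=0 w1=0 w2=0

3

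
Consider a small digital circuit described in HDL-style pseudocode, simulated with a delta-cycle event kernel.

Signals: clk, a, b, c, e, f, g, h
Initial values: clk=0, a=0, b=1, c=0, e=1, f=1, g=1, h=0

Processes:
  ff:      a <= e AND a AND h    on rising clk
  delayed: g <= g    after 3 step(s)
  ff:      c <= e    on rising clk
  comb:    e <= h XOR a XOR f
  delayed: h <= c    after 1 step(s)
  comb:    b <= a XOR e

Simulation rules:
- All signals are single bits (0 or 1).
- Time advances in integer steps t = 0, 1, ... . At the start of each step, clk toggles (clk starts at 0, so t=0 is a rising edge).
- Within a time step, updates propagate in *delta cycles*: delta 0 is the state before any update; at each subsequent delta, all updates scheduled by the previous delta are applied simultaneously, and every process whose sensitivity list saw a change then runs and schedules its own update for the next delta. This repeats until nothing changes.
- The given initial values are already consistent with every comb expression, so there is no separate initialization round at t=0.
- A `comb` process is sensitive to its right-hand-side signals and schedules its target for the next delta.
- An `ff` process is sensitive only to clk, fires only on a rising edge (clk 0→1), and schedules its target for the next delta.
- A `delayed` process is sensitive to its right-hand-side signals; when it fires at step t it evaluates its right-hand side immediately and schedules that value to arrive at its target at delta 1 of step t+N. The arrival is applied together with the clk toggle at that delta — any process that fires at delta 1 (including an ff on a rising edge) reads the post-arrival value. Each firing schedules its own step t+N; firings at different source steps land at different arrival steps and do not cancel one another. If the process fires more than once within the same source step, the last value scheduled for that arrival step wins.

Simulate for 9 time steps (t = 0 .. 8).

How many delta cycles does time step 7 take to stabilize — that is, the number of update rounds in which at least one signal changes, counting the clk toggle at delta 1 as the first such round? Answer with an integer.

t0.Δ0 e=1 b=1 c=0 clk=0 a=0 h=0 g=1 f=1
t0.Δ1 e=1 b=1 c=0 clk=1 a=0 h=0 g=1 f=1
t0.Δ2 e=1 b=1 c=1 clk=1 a=0 h=0 g=1 f=1
t1.Δ0 e=1 b=1 c=1 clk=1 a=0 h=0 g=1 f=1
t1.Δ1 e=1 b=1 c=1 clk=0 a=0 h=1 g=1 f=1
t1.Δ2 e=0 b=1 c=1 clk=0 a=0 h=1 g=1 f=1
t1.Δ3 e=0 b=0 c=1 clk=0 a=0 h=1 g=1 f=1
t2.Δ0 e=0 b=0 c=1 clk=0 a=0 h=1 g=1 f=1
t2.Δ1 e=0 b=0 c=1 clk=1 a=0 h=1 g=1 f=1
t2.Δ2 e=0 b=0 c=0 clk=1 a=0 h=1 g=1 f=1
t3.Δ0 e=0 b=0 c=0 clk=1 a=0 h=1 g=1 f=1
t3.Δ1 e=0 b=0 c=0 clk=0 a=0 h=0 g=1 f=1
t3.Δ2 e=1 b=0 c=0 clk=0 a=0 h=0 g=1 f=1
t3.Δ3 e=1 b=1 c=0 clk=0 a=0 h=0 g=1 f=1
t4.Δ0 e=1 b=1 c=0 clk=0 a=0 h=0 g=1 f=1
t4.Δ1 e=1 b=1 c=0 clk=1 a=0 h=0 g=1 f=1
t4.Δ2 e=1 b=1 c=1 clk=1 a=0 h=0 g=1 f=1
t5.Δ0 e=1 b=1 c=1 clk=1 a=0 h=0 g=1 f=1
t5.Δ1 e=1 b=1 c=1 clk=0 a=0 h=1 g=1 f=1
t5.Δ2 e=0 b=1 c=1 clk=0 a=0 h=1 g=1 f=1
t5.Δ3 e=0 b=0 c=1 clk=0 a=0 h=1 g=1 f=1
t6.Δ0 e=0 b=0 c=1 clk=0 a=0 h=1 g=1 f=1
t6.Δ1 e=0 b=0 c=1 clk=1 a=0 h=1 g=1 f=1
t6.Δ2 e=0 b=0 c=0 clk=1 a=0 h=1 g=1 f=1
t7.Δ0 e=0 b=0 c=0 clk=1 a=0 h=1 g=1 f=1
t7.Δ1 e=0 b=0 c=0 clk=0 a=0 h=0 g=1 f=1
t7.Δ2 e=1 b=0 c=0 clk=0 a=0 h=0 g=1 f=1
t7.Δ3 e=1 b=1 c=0 clk=0 a=0 h=0 g=1 f=1
t8.Δ0 e=1 b=1 c=0 clk=0 a=0 h=0 g=1 f=1
t8.Δ1 e=1 b=1 c=0 clk=1 a=0 h=0 g=1 f=1
t8.Δ2 e=1 b=1 c=1 clk=1 a=0 h=0 g=1 f=1

3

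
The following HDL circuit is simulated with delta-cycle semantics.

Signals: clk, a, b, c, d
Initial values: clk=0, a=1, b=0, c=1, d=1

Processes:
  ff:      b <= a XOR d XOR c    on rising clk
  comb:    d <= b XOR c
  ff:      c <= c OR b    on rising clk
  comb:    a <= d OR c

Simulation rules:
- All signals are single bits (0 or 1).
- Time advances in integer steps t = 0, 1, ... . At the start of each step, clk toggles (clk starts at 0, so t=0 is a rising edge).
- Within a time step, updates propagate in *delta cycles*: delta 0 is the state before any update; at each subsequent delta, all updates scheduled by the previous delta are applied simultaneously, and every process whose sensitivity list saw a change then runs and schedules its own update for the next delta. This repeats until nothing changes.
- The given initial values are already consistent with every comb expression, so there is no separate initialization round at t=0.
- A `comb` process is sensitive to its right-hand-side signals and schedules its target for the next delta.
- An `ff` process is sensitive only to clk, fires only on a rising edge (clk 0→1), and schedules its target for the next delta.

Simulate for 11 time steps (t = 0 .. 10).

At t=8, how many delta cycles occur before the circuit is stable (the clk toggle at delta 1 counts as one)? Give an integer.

t=0 Δ0: c=1 clk=0 a=1 b=0 d=1
  Δ1: clk:0→1
  Δ2: b:0→1
  Δ3: d:1→0
  (3Δ to stable)
t=1 Δ0: c=1 clk=1 a=1 b=1 d=0
  Δ1: clk:1→0
  (1Δ to stable)
t=2 Δ0: c=1 clk=0 a=1 b=1 d=0
  Δ1: clk:0→1
  Δ2: b:1→0
  Δ3: d:0→1
  (3Δ to stable)
t=3 Δ0: c=1 clk=1 a=1 b=0 d=1
  Δ1: clk:1→0
  (1Δ to stable)
t=4 Δ0: c=1 clk=0 a=1 b=0 d=1
  Δ1: clk:0→1
  Δ2: b:0→1
  Δ3: d:1→0
  (3Δ to stable)
t=5 Δ0: c=1 clk=1 a=1 b=1 d=0
  Δ1: clk:1→0
  (1Δ to stable)
t=6 Δ0: c=1 clk=0 a=1 b=1 d=0
  Δ1: clk:0→1
  Δ2: b:1→0
  Δ3: d:0→1
  (3Δ to stable)
t=7 Δ0: c=1 clk=1 a=1 b=0 d=1
  Δ1: clk:1→0
  (1Δ to stable)
t=8 Δ0: c=1 clk=0 a=1 b=0 d=1
  Δ1: clk:0→1
  Δ2: b:0→1
  Δ3: d:1→0
  (3Δ to stable)
t=9 Δ0: c=1 clk=1 a=1 b=1 d=0
  Δ1: clk:1→0
  (1Δ to stable)
t=10 Δ0: c=1 clk=0 a=1 b=1 d=0
  Δ1: clk:0→1
  Δ2: b:1→0
  Δ3: d:0→1
  (3Δ to stable)

3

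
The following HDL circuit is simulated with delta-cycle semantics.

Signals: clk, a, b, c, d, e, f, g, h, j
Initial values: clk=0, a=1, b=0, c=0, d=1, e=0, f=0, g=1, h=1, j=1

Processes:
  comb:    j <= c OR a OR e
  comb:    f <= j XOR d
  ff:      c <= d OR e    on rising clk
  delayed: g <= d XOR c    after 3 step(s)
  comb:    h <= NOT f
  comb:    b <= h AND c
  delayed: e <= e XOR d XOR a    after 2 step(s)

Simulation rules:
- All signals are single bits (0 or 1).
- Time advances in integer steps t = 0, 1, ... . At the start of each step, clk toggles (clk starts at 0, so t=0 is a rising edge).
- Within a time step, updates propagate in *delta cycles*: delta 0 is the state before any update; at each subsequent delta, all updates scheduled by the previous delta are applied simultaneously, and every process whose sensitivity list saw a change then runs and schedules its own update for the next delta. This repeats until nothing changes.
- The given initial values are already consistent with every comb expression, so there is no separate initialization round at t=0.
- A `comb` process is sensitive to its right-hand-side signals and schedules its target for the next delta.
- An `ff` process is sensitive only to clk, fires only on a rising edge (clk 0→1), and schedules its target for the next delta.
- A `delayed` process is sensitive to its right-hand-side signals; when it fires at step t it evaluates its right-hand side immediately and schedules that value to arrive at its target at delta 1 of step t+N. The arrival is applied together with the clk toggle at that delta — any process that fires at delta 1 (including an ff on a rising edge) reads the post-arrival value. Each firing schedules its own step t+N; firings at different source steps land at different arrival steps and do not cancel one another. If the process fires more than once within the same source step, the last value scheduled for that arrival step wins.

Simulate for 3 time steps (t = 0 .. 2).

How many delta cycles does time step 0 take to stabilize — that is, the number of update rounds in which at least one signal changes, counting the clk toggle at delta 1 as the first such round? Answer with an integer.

3

[bits: d,c,b,a,e,j,g,h,clk,f]
t=0: Δ0=1001011100 Δ1=1001011110 Δ2=1101011110 Δ3=1111011110 | 3Δ
t=1: Δ0=1111011110 Δ1=1111011100 | 1Δ
t=2: Δ0=1111011100 Δ1=1111011110 | 1Δ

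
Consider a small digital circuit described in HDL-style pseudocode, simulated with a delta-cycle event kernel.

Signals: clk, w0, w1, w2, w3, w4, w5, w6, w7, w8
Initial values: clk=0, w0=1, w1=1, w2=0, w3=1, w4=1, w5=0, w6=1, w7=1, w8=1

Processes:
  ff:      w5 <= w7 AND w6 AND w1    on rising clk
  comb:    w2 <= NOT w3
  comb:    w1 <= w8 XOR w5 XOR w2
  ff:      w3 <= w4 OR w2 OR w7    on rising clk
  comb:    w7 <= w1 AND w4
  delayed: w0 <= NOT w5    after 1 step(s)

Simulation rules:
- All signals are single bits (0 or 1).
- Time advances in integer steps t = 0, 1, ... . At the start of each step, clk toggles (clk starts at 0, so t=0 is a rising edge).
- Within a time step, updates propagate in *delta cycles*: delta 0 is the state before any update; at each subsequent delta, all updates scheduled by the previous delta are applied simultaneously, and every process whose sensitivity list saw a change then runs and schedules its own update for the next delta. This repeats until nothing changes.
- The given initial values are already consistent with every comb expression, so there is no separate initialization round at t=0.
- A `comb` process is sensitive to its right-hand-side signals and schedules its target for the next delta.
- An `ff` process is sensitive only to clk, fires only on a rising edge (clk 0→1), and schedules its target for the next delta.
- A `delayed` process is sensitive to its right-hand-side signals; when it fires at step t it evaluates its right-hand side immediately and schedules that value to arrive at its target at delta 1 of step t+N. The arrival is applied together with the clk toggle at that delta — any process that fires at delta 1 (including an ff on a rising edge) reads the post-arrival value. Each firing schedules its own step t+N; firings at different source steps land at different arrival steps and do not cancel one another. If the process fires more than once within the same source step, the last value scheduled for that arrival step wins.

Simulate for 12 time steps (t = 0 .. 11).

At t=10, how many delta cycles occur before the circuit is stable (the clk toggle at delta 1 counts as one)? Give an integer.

[bits: w5,w7,w8,w3,w4,w1,w2,clk,w6,w0]
t=0: Δ0=0111110011 Δ1=0111110111 Δ2=1111110111 Δ3=1111100111 Δ4=1011100111 | 4Δ
t=1: Δ0=1011100111 Δ1=1011100010 | 1Δ
t=2: Δ0=1011100010 Δ1=1011100110 Δ2=0011100110 Δ3=0011110110 Δ4=0111110110 | 4Δ
t=3: Δ0=0111110110 Δ1=0111110011 | 1Δ
t=4: Δ0=0111110011 Δ1=0111110111 Δ2=1111110111 Δ3=1111100111 Δ4=1011100111 | 4Δ
t=5: Δ0=1011100111 Δ1=1011100010 | 1Δ
t=6: Δ0=1011100010 Δ1=1011100110 Δ2=0011100110 Δ3=0011110110 Δ4=0111110110 | 4Δ
t=7: Δ0=0111110110 Δ1=0111110011 | 1Δ
t=8: Δ0=0111110011 Δ1=0111110111 Δ2=1111110111 Δ3=1111100111 Δ4=1011100111 | 4Δ
t=9: Δ0=1011100111 Δ1=1011100010 | 1Δ
t=10: Δ0=1011100010 Δ1=1011100110 Δ2=0011100110 Δ3=0011110110 Δ4=0111110110 | 4Δ
t=11: Δ0=0111110110 Δ1=0111110011 | 1Δ

4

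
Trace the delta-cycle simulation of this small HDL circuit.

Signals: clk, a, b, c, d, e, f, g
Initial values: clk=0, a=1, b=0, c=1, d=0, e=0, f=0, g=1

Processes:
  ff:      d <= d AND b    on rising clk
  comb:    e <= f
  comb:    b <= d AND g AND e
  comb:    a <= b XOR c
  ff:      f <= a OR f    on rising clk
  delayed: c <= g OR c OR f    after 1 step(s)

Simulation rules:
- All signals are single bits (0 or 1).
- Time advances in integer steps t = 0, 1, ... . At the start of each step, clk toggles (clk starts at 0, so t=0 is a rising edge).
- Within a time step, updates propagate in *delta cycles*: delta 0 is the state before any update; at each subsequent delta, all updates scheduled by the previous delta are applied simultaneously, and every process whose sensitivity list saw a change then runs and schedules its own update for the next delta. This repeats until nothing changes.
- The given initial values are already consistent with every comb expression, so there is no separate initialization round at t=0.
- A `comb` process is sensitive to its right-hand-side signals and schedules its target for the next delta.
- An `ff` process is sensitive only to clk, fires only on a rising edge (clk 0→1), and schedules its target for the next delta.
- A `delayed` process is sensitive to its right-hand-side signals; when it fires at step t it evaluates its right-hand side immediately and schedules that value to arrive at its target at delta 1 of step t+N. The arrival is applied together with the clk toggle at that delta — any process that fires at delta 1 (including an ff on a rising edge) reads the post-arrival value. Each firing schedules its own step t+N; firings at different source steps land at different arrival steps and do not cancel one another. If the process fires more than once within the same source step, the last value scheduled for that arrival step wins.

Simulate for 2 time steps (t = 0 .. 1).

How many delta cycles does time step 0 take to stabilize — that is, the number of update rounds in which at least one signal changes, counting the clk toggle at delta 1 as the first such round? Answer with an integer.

t0.Δ0 a=1 g=1 d=0 c=1 clk=0 f=0 e=0 b=0
t0.Δ1 a=1 g=1 d=0 c=1 clk=1 f=0 e=0 b=0
t0.Δ2 a=1 g=1 d=0 c=1 clk=1 f=1 e=0 b=0
t0.Δ3 a=1 g=1 d=0 c=1 clk=1 f=1 e=1 b=0
t1.Δ0 a=1 g=1 d=0 c=1 clk=1 f=1 e=1 b=0
t1.Δ1 a=1 g=1 d=0 c=1 clk=0 f=1 e=1 b=0

3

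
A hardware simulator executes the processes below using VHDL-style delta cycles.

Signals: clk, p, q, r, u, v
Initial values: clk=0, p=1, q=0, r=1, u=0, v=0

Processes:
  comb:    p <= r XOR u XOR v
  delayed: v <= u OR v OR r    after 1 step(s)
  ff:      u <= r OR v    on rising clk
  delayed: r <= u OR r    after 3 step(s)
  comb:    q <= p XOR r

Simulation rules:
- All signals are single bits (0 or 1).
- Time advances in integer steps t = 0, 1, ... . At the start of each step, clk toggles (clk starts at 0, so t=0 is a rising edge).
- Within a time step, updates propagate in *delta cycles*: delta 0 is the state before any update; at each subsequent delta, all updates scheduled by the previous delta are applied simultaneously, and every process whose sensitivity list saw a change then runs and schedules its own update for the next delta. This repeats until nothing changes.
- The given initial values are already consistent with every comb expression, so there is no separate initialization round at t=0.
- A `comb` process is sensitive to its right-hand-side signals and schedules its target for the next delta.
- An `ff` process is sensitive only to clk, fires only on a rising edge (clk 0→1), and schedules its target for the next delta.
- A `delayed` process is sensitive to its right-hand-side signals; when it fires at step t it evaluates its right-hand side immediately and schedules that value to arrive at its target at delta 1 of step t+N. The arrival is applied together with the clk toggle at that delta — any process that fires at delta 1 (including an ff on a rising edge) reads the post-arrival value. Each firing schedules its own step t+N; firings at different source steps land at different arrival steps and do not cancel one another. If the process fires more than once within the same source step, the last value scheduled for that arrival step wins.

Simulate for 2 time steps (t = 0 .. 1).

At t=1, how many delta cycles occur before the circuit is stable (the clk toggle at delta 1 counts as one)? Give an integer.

t0.Δ0 u=0 r=1 q=0 p=1 v=0 clk=0
t0.Δ1 u=0 r=1 q=0 p=1 v=0 clk=1
t0.Δ2 u=1 r=1 q=0 p=1 v=0 clk=1
t0.Δ3 u=1 r=1 q=0 p=0 v=0 clk=1
t0.Δ4 u=1 r=1 q=1 p=0 v=0 clk=1
t1.Δ0 u=1 r=1 q=1 p=0 v=0 clk=1
t1.Δ1 u=1 r=1 q=1 p=0 v=1 clk=0
t1.Δ2 u=1 r=1 q=1 p=1 v=1 clk=0
t1.Δ3 u=1 r=1 q=0 p=1 v=1 clk=0

3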